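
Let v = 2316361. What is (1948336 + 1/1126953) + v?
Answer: 4806113078242/1126953 ≈ 4.2647e+6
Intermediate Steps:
(1948336 + 1/1126953) + v = (1948336 + 1/1126953) + 2316361 = 2195683100209/1126953 + 2316361 = 4806113078242/1126953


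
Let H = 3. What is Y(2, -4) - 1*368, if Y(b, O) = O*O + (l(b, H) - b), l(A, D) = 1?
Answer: -353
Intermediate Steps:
Y(b, O) = 1 + O² - b (Y(b, O) = O*O + (1 - b) = O² + (1 - b) = 1 + O² - b)
Y(2, -4) - 1*368 = (1 + (-4)² - 1*2) - 1*368 = (1 + 16 - 2) - 368 = 15 - 368 = -353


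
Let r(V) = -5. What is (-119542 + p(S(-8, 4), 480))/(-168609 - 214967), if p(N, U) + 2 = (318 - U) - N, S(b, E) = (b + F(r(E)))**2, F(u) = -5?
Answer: 119875/383576 ≈ 0.31252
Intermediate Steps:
S(b, E) = (-5 + b)**2 (S(b, E) = (b - 5)**2 = (-5 + b)**2)
p(N, U) = 316 - N - U (p(N, U) = -2 + ((318 - U) - N) = -2 + (318 - N - U) = 316 - N - U)
(-119542 + p(S(-8, 4), 480))/(-168609 - 214967) = (-119542 + (316 - (-5 - 8)**2 - 1*480))/(-168609 - 214967) = (-119542 + (316 - 1*(-13)**2 - 480))/(-383576) = (-119542 + (316 - 1*169 - 480))*(-1/383576) = (-119542 + (316 - 169 - 480))*(-1/383576) = (-119542 - 333)*(-1/383576) = -119875*(-1/383576) = 119875/383576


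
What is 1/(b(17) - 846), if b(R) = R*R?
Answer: -1/557 ≈ -0.0017953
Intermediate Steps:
b(R) = R²
1/(b(17) - 846) = 1/(17² - 846) = 1/(289 - 846) = 1/(-557) = -1/557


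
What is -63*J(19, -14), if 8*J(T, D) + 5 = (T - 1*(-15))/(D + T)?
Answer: -567/40 ≈ -14.175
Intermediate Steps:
J(T, D) = -5/8 + (15 + T)/(8*(D + T)) (J(T, D) = -5/8 + ((T - 1*(-15))/(D + T))/8 = -5/8 + ((T + 15)/(D + T))/8 = -5/8 + ((15 + T)/(D + T))/8 = -5/8 + (15 + T)/(8*(D + T)))
-63*J(19, -14) = -63*(15 - 5*(-14) - 4*19)/(8*(-14 + 19)) = -63*(15 + 70 - 76)/(8*5) = -63*9/(8*5) = -63*9/40 = -567/40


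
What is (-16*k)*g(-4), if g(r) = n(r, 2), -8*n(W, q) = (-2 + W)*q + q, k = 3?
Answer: -60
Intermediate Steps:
n(W, q) = -q/8 - q*(-2 + W)/8 (n(W, q) = -((-2 + W)*q + q)/8 = -(q*(-2 + W) + q)/8 = -(q + q*(-2 + W))/8 = -q/8 - q*(-2 + W)/8)
g(r) = 1/4 - r/4 (g(r) = (1/8)*2*(1 - r) = 1/4 - r/4)
(-16*k)*g(-4) = (-16*3)*(1/4 - 1/4*(-4)) = -48*(1/4 + 1) = -48*5/4 = -60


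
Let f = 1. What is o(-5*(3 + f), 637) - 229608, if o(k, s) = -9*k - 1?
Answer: -229429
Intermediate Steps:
o(k, s) = -1 - 9*k
o(-5*(3 + f), 637) - 229608 = (-1 - (-45)*(3 + 1)) - 229608 = (-1 - (-45)*4) - 229608 = (-1 - 9*(-20)) - 229608 = (-1 + 180) - 229608 = 179 - 229608 = -229429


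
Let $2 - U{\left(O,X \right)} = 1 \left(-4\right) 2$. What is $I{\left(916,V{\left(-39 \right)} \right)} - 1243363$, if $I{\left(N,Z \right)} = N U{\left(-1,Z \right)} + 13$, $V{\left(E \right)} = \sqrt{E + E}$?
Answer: $-1234190$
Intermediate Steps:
$U{\left(O,X \right)} = 10$ ($U{\left(O,X \right)} = 2 - 1 \left(-4\right) 2 = 2 - \left(-4\right) 2 = 2 - -8 = 2 + 8 = 10$)
$V{\left(E \right)} = \sqrt{2} \sqrt{E}$ ($V{\left(E \right)} = \sqrt{2 E} = \sqrt{2} \sqrt{E}$)
$I{\left(N,Z \right)} = 13 + 10 N$ ($I{\left(N,Z \right)} = N 10 + 13 = 10 N + 13 = 13 + 10 N$)
$I{\left(916,V{\left(-39 \right)} \right)} - 1243363 = \left(13 + 10 \cdot 916\right) - 1243363 = \left(13 + 9160\right) - 1243363 = 9173 - 1243363 = -1234190$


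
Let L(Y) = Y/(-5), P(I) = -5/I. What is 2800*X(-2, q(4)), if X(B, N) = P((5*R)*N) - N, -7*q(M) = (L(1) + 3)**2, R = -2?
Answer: 1886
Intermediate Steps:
L(Y) = -Y/5 (L(Y) = Y*(-1/5) = -Y/5)
q(M) = -28/25 (q(M) = -(-1/5*1 + 3)**2/7 = -(-1/5 + 3)**2/7 = -(14/5)**2/7 = -1/7*196/25 = -28/25)
X(B, N) = 1/(2*N) - N (X(B, N) = -5*(-1/(10*N)) - N = -(-1)/(2*N) - N = 1/(2*N) - N)
2800*X(-2, q(4)) = 2800*(1/(2*(-28/25)) - 1*(-28/25)) = 2800*((1/2)*(-25/28) + 28/25) = 2800*(-25/56 + 28/25) = 2800*(943/1400) = 1886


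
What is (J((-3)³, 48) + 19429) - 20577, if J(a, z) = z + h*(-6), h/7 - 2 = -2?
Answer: -1100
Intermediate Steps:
h = 0 (h = 14 + 7*(-2) = 14 - 14 = 0)
J(a, z) = z (J(a, z) = z + 0*(-6) = z + 0 = z)
(J((-3)³, 48) + 19429) - 20577 = (48 + 19429) - 20577 = 19477 - 20577 = -1100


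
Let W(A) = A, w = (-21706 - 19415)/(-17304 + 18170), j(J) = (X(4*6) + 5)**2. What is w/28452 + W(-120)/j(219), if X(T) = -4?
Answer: -985590987/8213144 ≈ -120.00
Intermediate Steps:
j(J) = 1 (j(J) = (-4 + 5)**2 = 1**2 = 1)
w = -41121/866 ≈ -47.484
w/28452 + W(-120)/j(219) = -41121/866/28452 - 120/1 = -41121/866*1/28452 - 120*1 = -13707/8213144 - 120 = -985590987/8213144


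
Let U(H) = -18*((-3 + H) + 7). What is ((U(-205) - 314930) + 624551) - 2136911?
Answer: -1823672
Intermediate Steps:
U(H) = -72 - 18*H (U(H) = -18*(4 + H) = -72 - 18*H)
((U(-205) - 314930) + 624551) - 2136911 = (((-72 - 18*(-205)) - 314930) + 624551) - 2136911 = (((-72 + 3690) - 314930) + 624551) - 2136911 = ((3618 - 314930) + 624551) - 2136911 = (-311312 + 624551) - 2136911 = 313239 - 2136911 = -1823672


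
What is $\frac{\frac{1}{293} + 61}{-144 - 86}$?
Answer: $- \frac{8937}{33695} \approx -0.26523$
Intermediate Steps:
$\frac{\frac{1}{293} + 61}{-144 - 86} = \frac{\frac{1}{293} + 61}{-230} = \frac{17874}{293} \left(- \frac{1}{230}\right) = - \frac{8937}{33695}$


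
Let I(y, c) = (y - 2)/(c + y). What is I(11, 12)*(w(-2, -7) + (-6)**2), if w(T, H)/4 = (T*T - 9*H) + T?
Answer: 2664/23 ≈ 115.83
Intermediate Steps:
I(y, c) = (-2 + y)/(c + y)
w(T, H) = -36*H + 4*T + 4*T**2 (w(T, H) = 4*((T*T - 9*H) + T) = 4*((T**2 - 9*H) + T) = 4*(T + T**2 - 9*H) = -36*H + 4*T + 4*T**2)
I(11, 12)*(w(-2, -7) + (-6)**2) = ((-2 + 11)/(12 + 11))*((-36*(-7) + 4*(-2) + 4*(-2)**2) + (-6)**2) = (9/23)*((252 - 8 + 4*4) + 36) = ((1/23)*9)*((252 - 8 + 16) + 36) = 9*(260 + 36)/23 = (9/23)*296 = 2664/23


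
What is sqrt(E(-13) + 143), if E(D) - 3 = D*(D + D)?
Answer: 22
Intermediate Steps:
E(D) = 3 + 2*D**2 (E(D) = 3 + D*(D + D) = 3 + D*(2*D) = 3 + 2*D**2)
sqrt(E(-13) + 143) = sqrt((3 + 2*(-13)**2) + 143) = sqrt((3 + 2*169) + 143) = sqrt((3 + 338) + 143) = sqrt(341 + 143) = sqrt(484) = 22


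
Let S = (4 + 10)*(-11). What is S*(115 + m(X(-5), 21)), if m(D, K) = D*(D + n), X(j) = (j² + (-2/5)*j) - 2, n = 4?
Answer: -129360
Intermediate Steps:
S = -154 (S = 14*(-11) = -154)
X(j) = -2 + j² - 2*j/5 (X(j) = (j² + (-2*⅕)*j) - 2 = (j² - 2*j/5) - 2 = -2 + j² - 2*j/5)
m(D, K) = D*(4 + D) (m(D, K) = D*(D + 4) = D*(4 + D))
S*(115 + m(X(-5), 21)) = -154*(115 + (-2 + (-5)² - ⅖*(-5))*(4 + (-2 + (-5)² - ⅖*(-5)))) = -154*(115 + (-2 + 25 + 2)*(4 + (-2 + 25 + 2))) = -154*(115 + 25*(4 + 25)) = -154*(115 + 25*29) = -154*(115 + 725) = -154*840 = -129360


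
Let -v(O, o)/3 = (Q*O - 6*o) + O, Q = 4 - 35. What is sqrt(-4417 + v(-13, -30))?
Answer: I*sqrt(6127) ≈ 78.275*I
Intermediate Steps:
Q = -31
v(O, o) = 18*o + 90*O (v(O, o) = -3*((-31*O - 6*o) + O) = -3*(-30*O - 6*o) = 18*o + 90*O)
sqrt(-4417 + v(-13, -30)) = sqrt(-4417 + (18*(-30) + 90*(-13))) = sqrt(-4417 + (-540 - 1170)) = sqrt(-4417 - 1710) = sqrt(-6127) = I*sqrt(6127)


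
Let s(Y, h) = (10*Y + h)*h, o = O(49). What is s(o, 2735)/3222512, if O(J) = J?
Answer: 8820375/3222512 ≈ 2.7371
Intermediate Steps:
o = 49
s(Y, h) = h*(h + 10*Y) (s(Y, h) = (h + 10*Y)*h = h*(h + 10*Y))
s(o, 2735)/3222512 = (2735*(2735 + 10*49))/3222512 = (2735*(2735 + 490))*(1/3222512) = (2735*3225)*(1/3222512) = 8820375*(1/3222512) = 8820375/3222512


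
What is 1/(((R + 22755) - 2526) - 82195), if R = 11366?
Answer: -1/50600 ≈ -1.9763e-5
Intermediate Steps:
1/(((R + 22755) - 2526) - 82195) = 1/(((11366 + 22755) - 2526) - 82195) = 1/((34121 - 2526) - 82195) = 1/(31595 - 82195) = 1/(-50600) = -1/50600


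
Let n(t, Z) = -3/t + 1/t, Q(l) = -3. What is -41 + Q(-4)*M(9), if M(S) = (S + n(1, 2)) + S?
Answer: -89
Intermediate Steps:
n(t, Z) = -2/t (n(t, Z) = -3/t + 1/t = -2/t)
M(S) = -2 + 2*S (M(S) = (S - 2/1) + S = (S - 2*1) + S = (S - 2) + S = (-2 + S) + S = -2 + 2*S)
-41 + Q(-4)*M(9) = -41 - 3*(-2 + 2*9) = -41 - 3*(-2 + 18) = -41 - 3*16 = -41 - 48 = -89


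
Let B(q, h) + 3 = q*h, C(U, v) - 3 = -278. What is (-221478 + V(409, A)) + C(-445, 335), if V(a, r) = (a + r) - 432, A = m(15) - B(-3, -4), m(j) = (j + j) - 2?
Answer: -221757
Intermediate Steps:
C(U, v) = -275 (C(U, v) = 3 - 278 = -275)
m(j) = -2 + 2*j (m(j) = 2*j - 2 = -2 + 2*j)
B(q, h) = -3 + h*q (B(q, h) = -3 + q*h = -3 + h*q)
A = 19 (A = (-2 + 2*15) - (-3 - 4*(-3)) = (-2 + 30) - (-3 + 12) = 28 - 1*9 = 28 - 9 = 19)
V(a, r) = -432 + a + r
(-221478 + V(409, A)) + C(-445, 335) = (-221478 + (-432 + 409 + 19)) - 275 = (-221478 - 4) - 275 = -221482 - 275 = -221757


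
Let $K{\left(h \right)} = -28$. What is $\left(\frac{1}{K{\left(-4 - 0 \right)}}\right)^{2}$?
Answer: $\frac{1}{784} \approx 0.0012755$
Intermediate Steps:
$\left(\frac{1}{K{\left(-4 - 0 \right)}}\right)^{2} = \left(\frac{1}{-28}\right)^{2} = \left(- \frac{1}{28}\right)^{2} = \frac{1}{784}$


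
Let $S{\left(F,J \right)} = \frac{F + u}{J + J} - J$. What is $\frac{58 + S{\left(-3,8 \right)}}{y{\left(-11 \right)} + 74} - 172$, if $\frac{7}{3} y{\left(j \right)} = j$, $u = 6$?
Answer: $- \frac{1329099}{7760} \approx -171.28$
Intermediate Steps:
$y{\left(j \right)} = \frac{3 j}{7}$
$S{\left(F,J \right)} = - J + \frac{6 + F}{2 J}$ ($S{\left(F,J \right)} = \frac{F + 6}{J + J} - J = \frac{6 + F}{2 J} - J = - J + \frac{6 + F}{2 J}$)
$\frac{58 + S{\left(-3,8 \right)}}{y{\left(-11 \right)} + 74} - 172 = \frac{58 + \frac{3 + \frac{1}{2} \left(-3\right) - 8^{2}}{8}}{\frac{3}{7} \left(-11\right) + 74} - 172 = \frac{58 + \frac{3 - \frac{3}{2} - 64}{8}}{- \frac{33}{7} + 74} - 172 = \frac{58 + \frac{3 - \frac{3}{2} - 64}{8}}{\frac{485}{7}} - 172 = \left(58 + \frac{1}{8} \left(- \frac{125}{2}\right)\right) \frac{7}{485} - 172 = \left(58 - \frac{125}{16}\right) \frac{7}{485} - 172 = \frac{803}{16} \cdot \frac{7}{485} - 172 = \frac{5621}{7760} - 172 = - \frac{1329099}{7760}$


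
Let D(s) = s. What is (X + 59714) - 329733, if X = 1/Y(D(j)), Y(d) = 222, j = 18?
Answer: -59944217/222 ≈ -2.7002e+5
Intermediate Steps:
X = 1/222 ≈ 0.0045045
(X + 59714) - 329733 = (1/222 + 59714) - 329733 = 13256509/222 - 329733 = -59944217/222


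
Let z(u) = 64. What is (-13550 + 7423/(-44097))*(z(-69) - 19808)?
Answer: 11797469886112/44097 ≈ 2.6753e+8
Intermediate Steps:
(-13550 + 7423/(-44097))*(z(-69) - 19808) = (-13550 + 7423/(-44097))*(64 - 19808) = (-13550 + 7423*(-1/44097))*(-19744) = (-13550 - 7423/44097)*(-19744) = -597521773/44097*(-19744) = 11797469886112/44097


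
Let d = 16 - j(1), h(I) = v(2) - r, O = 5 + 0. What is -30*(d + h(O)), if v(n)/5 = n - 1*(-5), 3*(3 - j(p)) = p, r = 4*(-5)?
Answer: -2050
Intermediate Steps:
r = -20
j(p) = 3 - p/3
v(n) = 25 + 5*n (v(n) = 5*(n - 1*(-5)) = 5*(n + 5) = 5*(5 + n) = 25 + 5*n)
O = 5
h(I) = 55 (h(I) = (25 + 5*2) - 1*(-20) = (25 + 10) + 20 = 35 + 20 = 55)
d = 40/3 (d = 16 - (3 - ⅓*1) = 16 - (3 - ⅓) = 16 - 1*8/3 = 16 - 8/3 = 40/3 ≈ 13.333)
-30*(d + h(O)) = -30*(40/3 + 55) = -30*205/3 = -2050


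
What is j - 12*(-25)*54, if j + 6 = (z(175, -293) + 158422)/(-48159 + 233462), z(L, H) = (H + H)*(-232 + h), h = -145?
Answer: 3001176126/185303 ≈ 16196.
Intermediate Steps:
z(L, H) = -754*H (z(L, H) = (H + H)*(-232 - 145) = (2*H)*(-377) = -754*H)
j = -732474/185303 (j = -6 + (-754*(-293) + 158422)/(-48159 + 233462) = -6 + (220922 + 158422)/185303 = -6 + 379344*(1/185303) = -6 + 379344/185303 = -732474/185303 ≈ -3.9528)
j - 12*(-25)*54 = -732474/185303 - 12*(-25)*54 = -732474/185303 + 300*54 = -732474/185303 + 16200 = 3001176126/185303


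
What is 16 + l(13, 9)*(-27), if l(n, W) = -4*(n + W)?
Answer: 2392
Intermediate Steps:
l(n, W) = -4*W - 4*n (l(n, W) = -4*(W + n) = -4*W - 4*n)
16 + l(13, 9)*(-27) = 16 + (-4*9 - 4*13)*(-27) = 16 + (-36 - 52)*(-27) = 16 - 88*(-27) = 16 + 2376 = 2392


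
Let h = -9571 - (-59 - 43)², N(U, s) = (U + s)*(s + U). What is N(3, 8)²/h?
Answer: -14641/19975 ≈ -0.73297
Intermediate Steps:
N(U, s) = (U + s)² (N(U, s) = (U + s)*(U + s) = (U + s)²)
h = -19975 (h = -9571 - 1*(-102)² = -9571 - 1*10404 = -9571 - 10404 = -19975)
N(3, 8)²/h = ((3 + 8)²)²/(-19975) = (11²)²*(-1/19975) = 121²*(-1/19975) = 14641*(-1/19975) = -14641/19975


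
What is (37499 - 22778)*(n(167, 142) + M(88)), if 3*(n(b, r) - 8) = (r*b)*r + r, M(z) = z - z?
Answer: 16524587478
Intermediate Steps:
M(z) = 0
n(b, r) = 8 + r/3 + b*r**2/3 (n(b, r) = 8 + ((r*b)*r + r)/3 = 8 + ((b*r)*r + r)/3 = 8 + (b*r**2 + r)/3 = 8 + (r + b*r**2)/3 = 8 + (r/3 + b*r**2/3) = 8 + r/3 + b*r**2/3)
(37499 - 22778)*(n(167, 142) + M(88)) = (37499 - 22778)*((8 + (1/3)*142 + (1/3)*167*142**2) + 0) = 14721*((8 + 142/3 + (1/3)*167*20164) + 0) = 14721*((8 + 142/3 + 3367388/3) + 0) = 14721*(1122518 + 0) = 14721*1122518 = 16524587478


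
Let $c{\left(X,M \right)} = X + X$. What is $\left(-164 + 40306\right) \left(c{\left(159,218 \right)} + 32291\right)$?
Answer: $1308990478$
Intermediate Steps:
$c{\left(X,M \right)} = 2 X$
$\left(-164 + 40306\right) \left(c{\left(159,218 \right)} + 32291\right) = \left(-164 + 40306\right) \left(2 \cdot 159 + 32291\right) = 40142 \left(318 + 32291\right) = 40142 \cdot 32609 = 1308990478$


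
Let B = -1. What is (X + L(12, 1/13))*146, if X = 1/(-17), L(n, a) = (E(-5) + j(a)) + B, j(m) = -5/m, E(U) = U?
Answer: -176368/17 ≈ -10375.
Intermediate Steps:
L(n, a) = -6 - 5/a (L(n, a) = (-5 - 5/a) - 1 = -6 - 5/a)
X = -1/17 ≈ -0.058824
(X + L(12, 1/13))*146 = (-1/17 + (-6 - 5/(1/13)))*146 = (-1/17 + (-6 - 5/1/13))*146 = (-1/17 + (-6 - 5*13))*146 = (-1/17 + (-6 - 65))*146 = (-1/17 - 71)*146 = -1208/17*146 = -176368/17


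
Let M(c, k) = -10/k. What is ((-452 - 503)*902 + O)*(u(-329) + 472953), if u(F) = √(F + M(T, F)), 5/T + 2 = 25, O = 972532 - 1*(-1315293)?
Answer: 674627253495 + 1426415*I*√35607999/329 ≈ 6.7463e+11 + 2.5872e+7*I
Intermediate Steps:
O = 2287825 (O = 972532 + 1315293 = 2287825)
T = 5/23 (T = 5/(-2 + 25) = 5/23 ≈ 0.21739)
u(F) = √(F - 10/F)
((-452 - 503)*902 + O)*(u(-329) + 472953) = ((-452 - 503)*902 + 2287825)*(√(-329 - 10/(-329)) + 472953) = (-955*902 + 2287825)*(√(-329 - 10*(-1/329)) + 472953) = (-861410 + 2287825)*(√(-329 + 10/329) + 472953) = 1426415*(√(-108231/329) + 472953) = 1426415*(I*√35607999/329 + 472953) = 1426415*(472953 + I*√35607999/329) = 674627253495 + 1426415*I*√35607999/329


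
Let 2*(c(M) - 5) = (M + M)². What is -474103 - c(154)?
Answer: -521540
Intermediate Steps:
c(M) = 5 + 2*M² (c(M) = 5 + (M + M)²/2 = 5 + (2*M)²/2 = 5 + (4*M²)/2 = 5 + 2*M²)
-474103 - c(154) = -474103 - (5 + 2*154²) = -474103 - (5 + 2*23716) = -474103 - (5 + 47432) = -474103 - 1*47437 = -474103 - 47437 = -521540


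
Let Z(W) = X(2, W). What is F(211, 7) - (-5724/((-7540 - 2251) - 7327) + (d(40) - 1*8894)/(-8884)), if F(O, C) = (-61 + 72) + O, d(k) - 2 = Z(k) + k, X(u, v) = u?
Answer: 310727731/1408114 ≈ 220.67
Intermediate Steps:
Z(W) = 2
d(k) = 4 + k (d(k) = 2 + (2 + k) = 4 + k)
F(O, C) = 11 + O
F(211, 7) - (-5724/((-7540 - 2251) - 7327) + (d(40) - 1*8894)/(-8884)) = (11 + 211) - (-5724/((-7540 - 2251) - 7327) + ((4 + 40) - 1*8894)/(-8884)) = 222 - (-5724/(-9791 - 7327) + (44 - 8894)*(-1/8884)) = 222 - (-5724/(-17118) - 8850*(-1/8884)) = 222 - (-5724*(-1/17118) + 4425/4442) = 222 - (106/317 + 4425/4442) = 222 - 1*1873577/1408114 = 222 - 1873577/1408114 = 310727731/1408114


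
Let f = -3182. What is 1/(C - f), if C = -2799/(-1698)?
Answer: 566/1801945 ≈ 0.00031410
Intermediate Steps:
C = 933/566 (C = -2799*(-1/1698) = 933/566 ≈ 1.6484)
1/(C - f) = 1/(933/566 - 1*(-3182)) = 1/(933/566 + 3182) = 1/(1801945/566) = 566/1801945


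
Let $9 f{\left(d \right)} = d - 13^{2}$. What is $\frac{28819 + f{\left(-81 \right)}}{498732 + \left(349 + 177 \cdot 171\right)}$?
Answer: $\frac{259121}{4764132} \approx 0.05439$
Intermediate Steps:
$f{\left(d \right)} = - \frac{169}{9} + \frac{d}{9}$ ($f{\left(d \right)} = \frac{d - 13^{2}}{9} = \frac{d - 169}{9} = \frac{-169 + d}{9} = - \frac{169}{9} + \frac{d}{9}$)
$\frac{28819 + f{\left(-81 \right)}}{498732 + \left(349 + 177 \cdot 171\right)} = \frac{28819 + \left(- \frac{169}{9} + \frac{1}{9} \left(-81\right)\right)}{498732 + \left(349 + 177 \cdot 171\right)} = \frac{28819 - \frac{250}{9}}{498732 + \left(349 + 30267\right)} = \frac{28819 - \frac{250}{9}}{498732 + 30616} = \frac{259121}{9 \cdot 529348} = \frac{259121}{9} \cdot \frac{1}{529348} = \frac{259121}{4764132}$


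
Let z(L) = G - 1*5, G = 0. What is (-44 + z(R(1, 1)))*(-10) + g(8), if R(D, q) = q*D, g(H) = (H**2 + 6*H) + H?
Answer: 610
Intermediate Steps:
g(H) = H**2 + 7*H
R(D, q) = D*q
z(L) = -5 (z(L) = 0 - 1*5 = 0 - 5 = -5)
(-44 + z(R(1, 1)))*(-10) + g(8) = (-44 - 5)*(-10) + 8*(7 + 8) = -49*(-10) + 8*15 = 490 + 120 = 610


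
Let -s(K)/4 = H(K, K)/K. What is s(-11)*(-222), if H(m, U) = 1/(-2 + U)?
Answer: 888/143 ≈ 6.2098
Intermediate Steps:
s(K) = -4/(K*(-2 + K)) (s(K) = -4/((-2 + K)*K) = -4/(K*(-2 + K)))
s(-11)*(-222) = -4/(-11*(-2 - 11))*(-222) = -4*(-1/11)/(-13)*(-222) = -4*(-1/11)*(-1/13)*(-222) = -4/143*(-222) = 888/143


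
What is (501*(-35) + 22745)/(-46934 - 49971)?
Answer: -1042/19381 ≈ -0.053764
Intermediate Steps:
(501*(-35) + 22745)/(-46934 - 49971) = (-17535 + 22745)/(-96905) = 5210*(-1/96905) = -1042/19381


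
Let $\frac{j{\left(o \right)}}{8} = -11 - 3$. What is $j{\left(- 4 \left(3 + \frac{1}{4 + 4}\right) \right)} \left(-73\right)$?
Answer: $8176$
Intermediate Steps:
$j{\left(o \right)} = -112$ ($j{\left(o \right)} = 8 \left(-11 - 3\right) = 8 \left(-14\right) = -112$)
$j{\left(- 4 \left(3 + \frac{1}{4 + 4}\right) \right)} \left(-73\right) = \left(-112\right) \left(-73\right) = 8176$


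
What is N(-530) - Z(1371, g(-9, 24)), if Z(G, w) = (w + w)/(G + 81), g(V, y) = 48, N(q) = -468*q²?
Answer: -15906805208/121 ≈ -1.3146e+8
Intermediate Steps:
Z(G, w) = 2*w/(81 + G) (Z(G, w) = (2*w)/(81 + G) = 2*w/(81 + G))
N(-530) - Z(1371, g(-9, 24)) = -468*(-530)² - 2*48/(81 + 1371) = -468*280900 - 2*48/1452 = -131461200 - 2*48/1452 = -131461200 - 1*8/121 = -131461200 - 8/121 = -15906805208/121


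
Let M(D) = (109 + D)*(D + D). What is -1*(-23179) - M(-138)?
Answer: 15175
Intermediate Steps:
M(D) = 2*D*(109 + D) (M(D) = (109 + D)*(2*D) = 2*D*(109 + D))
-1*(-23179) - M(-138) = -1*(-23179) - 2*(-138)*(109 - 138) = 23179 - 2*(-138)*(-29) = 23179 - 1*8004 = 23179 - 8004 = 15175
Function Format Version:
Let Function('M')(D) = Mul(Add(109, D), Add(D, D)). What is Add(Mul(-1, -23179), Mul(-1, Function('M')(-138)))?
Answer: 15175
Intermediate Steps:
Function('M')(D) = Mul(2, D, Add(109, D)) (Function('M')(D) = Mul(Add(109, D), Mul(2, D)) = Mul(2, D, Add(109, D)))
Add(Mul(-1, -23179), Mul(-1, Function('M')(-138))) = Add(Mul(-1, -23179), Mul(-1, Mul(2, -138, Add(109, -138)))) = Add(23179, Mul(-1, Mul(2, -138, -29))) = Add(23179, Mul(-1, 8004)) = Add(23179, -8004) = 15175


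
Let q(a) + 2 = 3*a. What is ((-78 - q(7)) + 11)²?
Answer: 7396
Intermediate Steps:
q(a) = -2 + 3*a
((-78 - q(7)) + 11)² = ((-78 - (-2 + 3*7)) + 11)² = ((-78 - (-2 + 21)) + 11)² = ((-78 - 1*19) + 11)² = ((-78 - 19) + 11)² = (-97 + 11)² = (-86)² = 7396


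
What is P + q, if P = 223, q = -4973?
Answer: -4750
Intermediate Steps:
P + q = 223 - 4973 = -4750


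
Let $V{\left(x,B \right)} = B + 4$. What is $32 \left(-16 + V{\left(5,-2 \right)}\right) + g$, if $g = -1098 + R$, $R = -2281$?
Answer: $-3827$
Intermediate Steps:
$V{\left(x,B \right)} = 4 + B$
$g = -3379$ ($g = -1098 - 2281 = -3379$)
$32 \left(-16 + V{\left(5,-2 \right)}\right) + g = 32 \left(-16 + \left(4 - 2\right)\right) - 3379 = 32 \left(-16 + 2\right) - 3379 = 32 \left(-14\right) - 3379 = -448 - 3379 = -3827$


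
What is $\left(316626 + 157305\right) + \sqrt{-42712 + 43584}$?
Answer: $473931 + 2 \sqrt{218} \approx 4.7396 \cdot 10^{5}$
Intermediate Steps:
$\left(316626 + 157305\right) + \sqrt{-42712 + 43584} = 473931 + \sqrt{872} = 473931 + 2 \sqrt{218}$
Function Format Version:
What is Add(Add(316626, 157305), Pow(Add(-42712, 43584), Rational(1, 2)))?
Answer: Add(473931, Mul(2, Pow(218, Rational(1, 2)))) ≈ 4.7396e+5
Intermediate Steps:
Add(Add(316626, 157305), Pow(Add(-42712, 43584), Rational(1, 2))) = Add(473931, Pow(872, Rational(1, 2))) = Add(473931, Mul(2, Pow(218, Rational(1, 2))))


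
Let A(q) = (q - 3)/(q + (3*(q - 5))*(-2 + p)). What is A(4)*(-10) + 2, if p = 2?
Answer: -½ ≈ -0.50000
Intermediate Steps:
A(q) = (-3 + q)/q (A(q) = (q - 3)/(q + (3*(q - 5))*(-2 + 2)) = (-3 + q)/(q + (3*(-5 + q))*0) = (-3 + q)/(q + (-15 + 3*q)*0) = (-3 + q)/(q + 0) = (-3 + q)/q)
A(4)*(-10) + 2 = ((-3 + 4)/4)*(-10) + 2 = ((¼)*1)*(-10) + 2 = (¼)*(-10) + 2 = -5/2 + 2 = -½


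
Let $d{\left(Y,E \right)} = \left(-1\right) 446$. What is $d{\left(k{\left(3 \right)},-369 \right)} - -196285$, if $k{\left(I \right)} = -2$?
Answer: $195839$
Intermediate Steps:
$d{\left(Y,E \right)} = -446$
$d{\left(k{\left(3 \right)},-369 \right)} - -196285 = -446 - -196285 = -446 + 196285 = 195839$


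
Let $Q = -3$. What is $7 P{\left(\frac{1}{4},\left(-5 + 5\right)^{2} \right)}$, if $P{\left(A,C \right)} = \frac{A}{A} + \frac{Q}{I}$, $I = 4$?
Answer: $\frac{7}{4} \approx 1.75$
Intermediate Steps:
$P{\left(A,C \right)} = \frac{1}{4}$ ($P{\left(A,C \right)} = \frac{A}{A} - \frac{3}{4} = 1 - \frac{3}{4} = \frac{1}{4}$)
$7 P{\left(\frac{1}{4},\left(-5 + 5\right)^{2} \right)} = 7 \cdot \frac{1}{4} = \frac{7}{4}$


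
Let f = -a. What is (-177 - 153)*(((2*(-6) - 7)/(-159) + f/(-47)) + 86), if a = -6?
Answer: -70687870/2491 ≈ -28377.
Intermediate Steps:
f = 6 (f = -1*(-6) = 6)
(-177 - 153)*(((2*(-6) - 7)/(-159) + f/(-47)) + 86) = (-177 - 153)*(((2*(-6) - 7)/(-159) + 6/(-47)) + 86) = -330*(((-12 - 7)*(-1/159) + 6*(-1/47)) + 86) = -330*((-19*(-1/159) - 6/47) + 86) = -330*((19/159 - 6/47) + 86) = -330*(-61/7473 + 86) = -330*642617/7473 = -70687870/2491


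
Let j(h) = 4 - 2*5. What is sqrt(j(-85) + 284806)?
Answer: 40*sqrt(178) ≈ 533.67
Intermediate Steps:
j(h) = -6 (j(h) = 4 - 10 = -6)
sqrt(j(-85) + 284806) = sqrt(-6 + 284806) = sqrt(284800) = 40*sqrt(178)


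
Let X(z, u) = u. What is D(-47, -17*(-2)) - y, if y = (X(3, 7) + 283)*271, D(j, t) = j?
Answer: -78637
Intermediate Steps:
y = 78590 (y = (7 + 283)*271 = 290*271 = 78590)
D(-47, -17*(-2)) - y = -47 - 1*78590 = -47 - 78590 = -78637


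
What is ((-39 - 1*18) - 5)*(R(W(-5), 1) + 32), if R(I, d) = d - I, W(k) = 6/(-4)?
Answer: -2139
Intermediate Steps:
W(k) = -3/2 (W(k) = 6*(-1/4) = -3/2)
((-39 - 1*18) - 5)*(R(W(-5), 1) + 32) = ((-39 - 1*18) - 5)*((1 - 1*(-3/2)) + 32) = ((-39 - 18) - 5)*((1 + 3/2) + 32) = (-57 - 5)*(5/2 + 32) = -62*69/2 = -2139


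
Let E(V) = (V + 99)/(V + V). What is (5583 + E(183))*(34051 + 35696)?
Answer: 23756525670/61 ≈ 3.8945e+8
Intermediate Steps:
E(V) = (99 + V)/(2*V) (E(V) = (99 + V)/((2*V)) = (99 + V)*(1/(2*V)) = (99 + V)/(2*V))
(5583 + E(183))*(34051 + 35696) = (5583 + (½)*(99 + 183)/183)*(34051 + 35696) = (5583 + (½)*(1/183)*282)*69747 = (5583 + 47/61)*69747 = (340610/61)*69747 = 23756525670/61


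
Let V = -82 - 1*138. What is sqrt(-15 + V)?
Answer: I*sqrt(235) ≈ 15.33*I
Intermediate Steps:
V = -220 (V = -82 - 138 = -220)
sqrt(-15 + V) = sqrt(-15 - 220) = sqrt(-235) = I*sqrt(235)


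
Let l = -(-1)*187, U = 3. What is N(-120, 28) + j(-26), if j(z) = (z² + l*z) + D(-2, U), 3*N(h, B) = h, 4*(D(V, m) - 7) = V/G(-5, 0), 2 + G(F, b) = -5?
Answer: -59065/14 ≈ -4218.9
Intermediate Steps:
G(F, b) = -7 (G(F, b) = -2 - 5 = -7)
D(V, m) = 7 - V/28 (D(V, m) = 7 + (V/(-7))/4 = 7 + (V*(-⅐))/4 = 7 + (-V/7)/4 = 7 - V/28)
l = 187 (l = -1*(-187) = 187)
N(h, B) = h/3
j(z) = 99/14 + z² + 187*z (j(z) = (z² + 187*z) + (7 - 1/28*(-2)) = (z² + 187*z) + (7 + 1/14) = (z² + 187*z) + 99/14 = 99/14 + z² + 187*z)
N(-120, 28) + j(-26) = (⅓)*(-120) + (99/14 + (-26)² + 187*(-26)) = -40 + (99/14 + 676 - 4862) = -40 - 58505/14 = -59065/14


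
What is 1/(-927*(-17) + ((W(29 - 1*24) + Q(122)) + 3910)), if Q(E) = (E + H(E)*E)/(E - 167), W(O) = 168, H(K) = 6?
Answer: 45/891811 ≈ 5.0459e-5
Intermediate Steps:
Q(E) = 7*E/(-167 + E) (Q(E) = (E + 6*E)/(E - 167) = (7*E)/(-167 + E) = 7*E/(-167 + E))
1/(-927*(-17) + ((W(29 - 1*24) + Q(122)) + 3910)) = 1/(-927*(-17) + ((168 + 7*122/(-167 + 122)) + 3910)) = 1/(15759 + ((168 + 7*122/(-45)) + 3910)) = 1/(15759 + ((168 + 7*122*(-1/45)) + 3910)) = 1/(15759 + ((168 - 854/45) + 3910)) = 1/(15759 + (6706/45 + 3910)) = 1/(15759 + 182656/45) = 1/(891811/45) = 45/891811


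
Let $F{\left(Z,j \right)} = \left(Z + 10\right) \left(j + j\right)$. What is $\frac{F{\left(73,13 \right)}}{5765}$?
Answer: $\frac{2158}{5765} \approx 0.37433$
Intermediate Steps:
$F{\left(Z,j \right)} = 2 j \left(10 + Z\right)$ ($F{\left(Z,j \right)} = \left(10 + Z\right) 2 j = 2 j \left(10 + Z\right)$)
$\frac{F{\left(73,13 \right)}}{5765} = \frac{2 \cdot 13 \left(10 + 73\right)}{5765} = 2 \cdot 13 \cdot 83 \cdot \frac{1}{5765} = 2158 \cdot \frac{1}{5765} = \frac{2158}{5765}$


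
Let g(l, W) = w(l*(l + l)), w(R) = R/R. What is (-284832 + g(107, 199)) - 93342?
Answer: -378173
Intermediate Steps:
w(R) = 1
g(l, W) = 1
(-284832 + g(107, 199)) - 93342 = (-284832 + 1) - 93342 = -284831 - 93342 = -378173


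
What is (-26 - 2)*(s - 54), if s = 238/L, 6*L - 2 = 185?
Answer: 14280/11 ≈ 1298.2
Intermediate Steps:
L = 187/6 (L = ⅓ + (⅙)*185 = ⅓ + 185/6 = 187/6 ≈ 31.167)
s = 84/11 (s = 238/(187/6) = 238*(6/187) = 84/11 ≈ 7.6364)
(-26 - 2)*(s - 54) = (-26 - 2)*(84/11 - 54) = -28*(-510/11) = 14280/11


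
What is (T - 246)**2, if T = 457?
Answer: 44521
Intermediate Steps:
(T - 246)**2 = (457 - 246)**2 = 211**2 = 44521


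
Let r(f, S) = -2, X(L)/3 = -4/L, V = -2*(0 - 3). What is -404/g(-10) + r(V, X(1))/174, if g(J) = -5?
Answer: 35143/435 ≈ 80.788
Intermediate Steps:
V = 6 (V = -2*(-3) = 6)
X(L) = -12/L (X(L) = 3*(-4/L) = -12/L)
-404/g(-10) + r(V, X(1))/174 = -404/(-5) - 2/174 = -404*(-⅕) - 2*1/174 = 404/5 - 1/87 = 35143/435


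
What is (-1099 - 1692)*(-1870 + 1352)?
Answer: 1445738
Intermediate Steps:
(-1099 - 1692)*(-1870 + 1352) = -2791*(-518) = 1445738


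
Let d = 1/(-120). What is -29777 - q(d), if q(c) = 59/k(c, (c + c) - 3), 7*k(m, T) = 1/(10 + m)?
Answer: -4068427/120 ≈ -33904.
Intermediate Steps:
d = -1/120 ≈ -0.0083333
k(m, T) = 1/(7*(10 + m))
q(c) = 4130 + 413*c (q(c) = 59/((1/(7*(10 + c)))) = 59*(70 + 7*c) = 4130 + 413*c)
-29777 - q(d) = -29777 - (4130 + 413*(-1/120)) = -29777 - (4130 - 413/120) = -29777 - 1*495187/120 = -29777 - 495187/120 = -4068427/120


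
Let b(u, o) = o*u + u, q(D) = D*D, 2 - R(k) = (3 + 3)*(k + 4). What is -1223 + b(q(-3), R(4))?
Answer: -1628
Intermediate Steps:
R(k) = -22 - 6*k (R(k) = 2 - (3 + 3)*(k + 4) = 2 - 6*(4 + k) = 2 - (24 + 6*k) = 2 + (-24 - 6*k) = -22 - 6*k)
q(D) = D²
b(u, o) = u + o*u
-1223 + b(q(-3), R(4)) = -1223 + (-3)²*(1 + (-22 - 6*4)) = -1223 + 9*(1 + (-22 - 24)) = -1223 + 9*(1 - 46) = -1223 + 9*(-45) = -1223 - 405 = -1628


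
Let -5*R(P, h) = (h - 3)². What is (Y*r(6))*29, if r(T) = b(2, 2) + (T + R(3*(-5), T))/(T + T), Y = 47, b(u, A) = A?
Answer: 64061/20 ≈ 3203.1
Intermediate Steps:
R(P, h) = -(-3 + h)²/5 (R(P, h) = -(h - 3)²/5 = -(-3 + h)²/5)
r(T) = 2 + (T - (-3 + T)²/5)/(2*T) (r(T) = 2 + (T - (-3 + T)²/5)/(T + T) = 2 + (T - (-3 + T)²/5)/((2*T)) = 2 + (T - (-3 + T)²/5)*(1/(2*T)) = 2 + (T - (-3 + T)²/5)/(2*T))
(Y*r(6))*29 = (47*((⅒)*(-(-3 + 6)² + 25*6)/6))*29 = (47*((⅒)*(⅙)*(-1*3² + 150)))*29 = (47*((⅒)*(⅙)*(-1*9 + 150)))*29 = (47*((⅒)*(⅙)*(-9 + 150)))*29 = (47*((⅒)*(⅙)*141))*29 = (47*(47/20))*29 = (2209/20)*29 = 64061/20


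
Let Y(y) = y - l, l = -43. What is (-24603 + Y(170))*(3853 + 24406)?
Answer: -689237010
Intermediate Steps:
Y(y) = 43 + y (Y(y) = y - 1*(-43) = y + 43 = 43 + y)
(-24603 + Y(170))*(3853 + 24406) = (-24603 + (43 + 170))*(3853 + 24406) = (-24603 + 213)*28259 = -24390*28259 = -689237010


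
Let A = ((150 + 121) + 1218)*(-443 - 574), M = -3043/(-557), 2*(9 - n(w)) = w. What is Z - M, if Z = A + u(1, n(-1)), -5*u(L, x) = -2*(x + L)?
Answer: -4217365223/2785 ≈ -1.5143e+6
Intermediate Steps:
n(w) = 9 - w/2
M = 3043/557 (M = -3043*(-1/557) = 3043/557 ≈ 5.4632)
A = -1514313 (A = (271 + 1218)*(-1017) = 1489*(-1017) = -1514313)
u(L, x) = 2*L/5 + 2*x/5 (u(L, x) = -(-2)*(x + L)/5 = -(-2)*(L + x)/5 = -(-2*L - 2*x)/5 = 2*L/5 + 2*x/5)
Z = -7571544/5 (Z = -1514313 + ((2/5)*1 + 2*(9 - 1/2*(-1))/5) = -1514313 + (2/5 + 2*(9 + 1/2)/5) = -1514313 + (2/5 + (2/5)*(19/2)) = -1514313 + (2/5 + 19/5) = -1514313 + 21/5 = -7571544/5 ≈ -1.5143e+6)
Z - M = -7571544/5 - 1*3043/557 = -7571544/5 - 3043/557 = -4217365223/2785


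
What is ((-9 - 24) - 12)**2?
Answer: 2025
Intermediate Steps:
((-9 - 24) - 12)**2 = (-33 - 12)**2 = (-45)**2 = 2025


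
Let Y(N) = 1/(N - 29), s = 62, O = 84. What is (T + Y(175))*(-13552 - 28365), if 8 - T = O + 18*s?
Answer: 7294857427/146 ≈ 4.9965e+7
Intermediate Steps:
Y(N) = 1/(-29 + N)
T = -1192 (T = 8 - (84 + 18*62) = 8 - (84 + 1116) = 8 - 1*1200 = 8 - 1200 = -1192)
(T + Y(175))*(-13552 - 28365) = (-1192 + 1/(-29 + 175))*(-13552 - 28365) = (-1192 + 1/146)*(-41917) = -174031/146*(-41917) = 7294857427/146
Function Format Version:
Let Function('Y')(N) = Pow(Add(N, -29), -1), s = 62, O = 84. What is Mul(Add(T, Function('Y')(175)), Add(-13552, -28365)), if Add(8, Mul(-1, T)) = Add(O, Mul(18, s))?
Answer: Rational(7294857427, 146) ≈ 4.9965e+7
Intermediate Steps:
Function('Y')(N) = Pow(Add(-29, N), -1)
T = -1192 (T = Add(8, Mul(-1, Add(84, Mul(18, 62)))) = Add(8, Mul(-1, Add(84, 1116))) = Add(8, Mul(-1, 1200)) = Add(8, -1200) = -1192)
Mul(Add(T, Function('Y')(175)), Add(-13552, -28365)) = Mul(Add(-1192, Pow(Add(-29, 175), -1)), Add(-13552, -28365)) = Mul(Add(-1192, Pow(146, -1)), -41917) = Mul(Add(-1192, Rational(1, 146)), -41917) = Mul(Rational(-174031, 146), -41917) = Rational(7294857427, 146)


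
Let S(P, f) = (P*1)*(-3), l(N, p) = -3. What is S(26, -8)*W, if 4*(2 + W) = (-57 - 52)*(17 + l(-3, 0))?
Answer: 29913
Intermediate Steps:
W = -767/2 (W = -2 + ((-57 - 52)*(17 - 3))/4 = -2 + (-109*14)/4 = -2 + (¼)*(-1526) = -2 - 763/2 = -767/2 ≈ -383.50)
S(P, f) = -3*P (S(P, f) = P*(-3) = -3*P)
S(26, -8)*W = -3*26*(-767/2) = -78*(-767/2) = 29913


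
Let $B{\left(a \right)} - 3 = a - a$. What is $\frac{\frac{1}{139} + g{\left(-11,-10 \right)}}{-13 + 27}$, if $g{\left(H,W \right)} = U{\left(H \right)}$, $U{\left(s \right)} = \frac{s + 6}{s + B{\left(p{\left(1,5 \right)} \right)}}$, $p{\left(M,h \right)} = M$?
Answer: $\frac{703}{15568} \approx 0.045157$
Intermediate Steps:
$B{\left(a \right)} = 3$ ($B{\left(a \right)} = 3 + \left(a - a\right) = 3 + 0 = 3$)
$U{\left(s \right)} = \frac{6 + s}{3 + s}$ ($U{\left(s \right)} = \frac{s + 6}{s + 3} = \frac{6 + s}{3 + s}$)
$g{\left(H,W \right)} = \frac{6 + H}{3 + H}$
$\frac{\frac{1}{139} + g{\left(-11,-10 \right)}}{-13 + 27} = \frac{\frac{1}{139} + \frac{6 - 11}{3 - 11}}{-13 + 27} = \frac{\frac{1}{139} + \frac{1}{-8} \left(-5\right)}{14} = \left(\frac{1}{139} - - \frac{5}{8}\right) \frac{1}{14} = \left(\frac{1}{139} + \frac{5}{8}\right) \frac{1}{14} = \frac{703}{1112} \cdot \frac{1}{14} = \frac{703}{15568}$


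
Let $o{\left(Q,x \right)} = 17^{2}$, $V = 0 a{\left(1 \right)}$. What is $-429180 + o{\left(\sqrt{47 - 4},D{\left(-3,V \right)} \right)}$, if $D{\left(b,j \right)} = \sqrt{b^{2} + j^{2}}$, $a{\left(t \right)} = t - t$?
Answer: $-428891$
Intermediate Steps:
$a{\left(t \right)} = 0$
$V = 0$ ($V = 0 \cdot 0 = 0$)
$o{\left(Q,x \right)} = 289$
$-429180 + o{\left(\sqrt{47 - 4},D{\left(-3,V \right)} \right)} = -429180 + 289 = -428891$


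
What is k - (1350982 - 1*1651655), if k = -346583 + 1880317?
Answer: 1834407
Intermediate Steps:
k = 1533734
k - (1350982 - 1*1651655) = 1533734 - (1350982 - 1*1651655) = 1533734 - (1350982 - 1651655) = 1533734 - 1*(-300673) = 1533734 + 300673 = 1834407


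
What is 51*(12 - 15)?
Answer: -153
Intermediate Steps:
51*(12 - 15) = 51*(-3) = -153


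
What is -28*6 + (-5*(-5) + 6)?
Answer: -137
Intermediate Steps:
-28*6 + (-5*(-5) + 6) = -168 + (25 + 6) = -168 + 31 = -137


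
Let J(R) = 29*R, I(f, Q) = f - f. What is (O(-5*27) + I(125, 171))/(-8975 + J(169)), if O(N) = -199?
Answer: 199/4074 ≈ 0.048846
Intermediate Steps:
I(f, Q) = 0
(O(-5*27) + I(125, 171))/(-8975 + J(169)) = (-199 + 0)/(-8975 + 29*169) = -199/(-8975 + 4901) = -199/(-4074) = -199*(-1/4074) = 199/4074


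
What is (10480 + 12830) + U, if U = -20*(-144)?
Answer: 26190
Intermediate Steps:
U = 2880
(10480 + 12830) + U = (10480 + 12830) + 2880 = 23310 + 2880 = 26190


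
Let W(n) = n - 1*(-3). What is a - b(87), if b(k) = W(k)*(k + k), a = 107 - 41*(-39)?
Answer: -13954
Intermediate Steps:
W(n) = 3 + n (W(n) = n + 3 = 3 + n)
a = 1706 (a = 107 + 1599 = 1706)
b(k) = 2*k*(3 + k) (b(k) = (3 + k)*(k + k) = (3 + k)*(2*k) = 2*k*(3 + k))
a - b(87) = 1706 - 2*87*(3 + 87) = 1706 - 2*87*90 = 1706 - 1*15660 = 1706 - 15660 = -13954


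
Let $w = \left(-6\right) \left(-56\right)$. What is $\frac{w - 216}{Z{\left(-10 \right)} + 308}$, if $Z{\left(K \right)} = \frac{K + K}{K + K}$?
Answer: $\frac{40}{103} \approx 0.38835$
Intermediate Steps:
$Z{\left(K \right)} = 1$ ($Z{\left(K \right)} = \frac{2 K}{2 K} = 2 K \frac{1}{2 K} = 1$)
$w = 336$
$\frac{w - 216}{Z{\left(-10 \right)} + 308} = \frac{336 - 216}{1 + 308} = \frac{120}{309} = 120 \cdot \frac{1}{309} = \frac{40}{103}$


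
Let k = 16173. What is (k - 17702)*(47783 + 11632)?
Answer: -90845535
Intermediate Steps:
(k - 17702)*(47783 + 11632) = (16173 - 17702)*(47783 + 11632) = -1529*59415 = -90845535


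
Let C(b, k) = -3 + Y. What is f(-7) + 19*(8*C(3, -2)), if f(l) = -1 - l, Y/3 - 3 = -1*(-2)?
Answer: 1830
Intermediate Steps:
Y = 15 (Y = 9 + 3*(-1*(-2)) = 9 + 3*2 = 9 + 6 = 15)
C(b, k) = 12 (C(b, k) = -3 + 15 = 12)
f(-7) + 19*(8*C(3, -2)) = (-1 - 1*(-7)) + 19*(8*12) = (-1 + 7) + 19*96 = 6 + 1824 = 1830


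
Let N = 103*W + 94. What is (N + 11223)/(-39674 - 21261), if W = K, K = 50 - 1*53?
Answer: -11008/60935 ≈ -0.18065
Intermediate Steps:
K = -3 (K = 50 - 53 = -3)
W = -3
N = -215 (N = 103*(-3) + 94 = -309 + 94 = -215)
(N + 11223)/(-39674 - 21261) = (-215 + 11223)/(-39674 - 21261) = 11008/(-60935) = 11008*(-1/60935) = -11008/60935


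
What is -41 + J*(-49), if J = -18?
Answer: 841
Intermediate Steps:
-41 + J*(-49) = -41 - 18*(-49) = -41 + 882 = 841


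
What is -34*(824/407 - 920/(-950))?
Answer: -3934616/38665 ≈ -101.76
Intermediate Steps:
-34*(824/407 - 920/(-950)) = -34*(824*(1/407) - 920*(-1/950)) = -34*(824/407 + 92/95) = -34*115724/38665 = -3934616/38665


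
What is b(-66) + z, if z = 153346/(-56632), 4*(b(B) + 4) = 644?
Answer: 4368939/28316 ≈ 154.29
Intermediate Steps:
b(B) = 157 (b(B) = -4 + (1/4)*644 = -4 + 161 = 157)
z = -76673/28316 (z = 153346*(-1/56632) = -76673/28316 ≈ -2.7078)
b(-66) + z = 157 - 76673/28316 = 4368939/28316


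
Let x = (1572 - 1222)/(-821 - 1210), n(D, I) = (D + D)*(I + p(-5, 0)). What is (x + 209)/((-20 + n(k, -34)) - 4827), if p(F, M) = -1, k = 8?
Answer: -424129/10981617 ≈ -0.038622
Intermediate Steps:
n(D, I) = 2*D*(-1 + I) (n(D, I) = (D + D)*(I - 1) = (2*D)*(-1 + I) = 2*D*(-1 + I))
x = -350/2031 (x = 350/(-2031) = 350*(-1/2031) = -350/2031 ≈ -0.17233)
(x + 209)/((-20 + n(k, -34)) - 4827) = (-350/2031 + 209)/((-20 + 2*8*(-1 - 34)) - 4827) = 424129/(2031*((-20 + 2*8*(-35)) - 4827)) = 424129/(2031*((-20 - 560) - 4827)) = 424129/(2031*(-580 - 4827)) = (424129/2031)/(-5407) = (424129/2031)*(-1/5407) = -424129/10981617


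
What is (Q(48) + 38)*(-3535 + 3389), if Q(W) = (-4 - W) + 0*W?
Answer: 2044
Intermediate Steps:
Q(W) = -4 - W (Q(W) = (-4 - W) + 0 = -4 - W)
(Q(48) + 38)*(-3535 + 3389) = ((-4 - 1*48) + 38)*(-3535 + 3389) = ((-4 - 48) + 38)*(-146) = (-52 + 38)*(-146) = -14*(-146) = 2044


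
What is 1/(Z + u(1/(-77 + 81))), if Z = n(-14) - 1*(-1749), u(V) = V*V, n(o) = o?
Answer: 16/27761 ≈ 0.00057635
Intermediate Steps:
u(V) = V²
Z = 1735 (Z = -14 - 1*(-1749) = -14 + 1749 = 1735)
1/(Z + u(1/(-77 + 81))) = 1/(1735 + (1/(-77 + 81))²) = 1/(1735 + (1/4)²) = 1/(1735 + (¼)²) = 1/(1735 + 1/16) = 1/(27761/16) = 16/27761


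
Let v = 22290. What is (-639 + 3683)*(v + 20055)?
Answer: 128898180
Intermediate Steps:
(-639 + 3683)*(v + 20055) = (-639 + 3683)*(22290 + 20055) = 3044*42345 = 128898180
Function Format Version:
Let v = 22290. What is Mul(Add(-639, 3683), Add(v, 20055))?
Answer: 128898180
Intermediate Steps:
Mul(Add(-639, 3683), Add(v, 20055)) = Mul(Add(-639, 3683), Add(22290, 20055)) = Mul(3044, 42345) = 128898180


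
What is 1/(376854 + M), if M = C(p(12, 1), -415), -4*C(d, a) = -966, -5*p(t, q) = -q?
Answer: 2/754191 ≈ 2.6518e-6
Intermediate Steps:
p(t, q) = q/5 (p(t, q) = -(-1)*q/5 = q/5)
C(d, a) = 483/2 (C(d, a) = -¼*(-966) = 483/2)
M = 483/2 ≈ 241.50
1/(376854 + M) = 1/(376854 + 483/2) = 1/(754191/2) = 2/754191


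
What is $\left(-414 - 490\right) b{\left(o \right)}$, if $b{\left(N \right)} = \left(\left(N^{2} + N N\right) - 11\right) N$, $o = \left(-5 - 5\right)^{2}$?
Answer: $-1807005600$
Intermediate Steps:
$o = 100$ ($o = \left(-10\right)^{2} = 100$)
$b{\left(N \right)} = N \left(-11 + 2 N^{2}\right)$ ($b{\left(N \right)} = \left(\left(N^{2} + N^{2}\right) - 11\right) N = \left(2 N^{2} - 11\right) N = \left(-11 + 2 N^{2}\right) N = N \left(-11 + 2 N^{2}\right)$)
$\left(-414 - 490\right) b{\left(o \right)} = \left(-414 - 490\right) 100 \left(-11 + 2 \cdot 100^{2}\right) = \left(-414 - 490\right) 100 \left(-11 + 2 \cdot 10000\right) = - 904 \cdot 100 \left(-11 + 20000\right) = - 904 \cdot 100 \cdot 19989 = \left(-904\right) 1998900 = -1807005600$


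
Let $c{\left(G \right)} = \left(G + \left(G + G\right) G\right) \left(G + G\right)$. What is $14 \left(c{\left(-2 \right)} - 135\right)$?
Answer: $-2226$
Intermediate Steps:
$c{\left(G \right)} = 2 G \left(G + 2 G^{2}\right)$ ($c{\left(G \right)} = \left(G + 2 G G\right) 2 G = \left(G + 2 G^{2}\right) 2 G = 2 G \left(G + 2 G^{2}\right)$)
$14 \left(c{\left(-2 \right)} - 135\right) = 14 \left(\left(-2\right)^{2} \left(2 + 4 \left(-2\right)\right) - 135\right) = 14 \left(4 \left(2 - 8\right) - 135\right) = 14 \left(4 \left(-6\right) - 135\right) = 14 \left(-24 - 135\right) = 14 \left(-159\right) = -2226$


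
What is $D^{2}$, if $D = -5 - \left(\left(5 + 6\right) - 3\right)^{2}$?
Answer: $4761$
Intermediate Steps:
$D = -69$ ($D = -5 - \left(11 - 3\right)^{2} = -5 - 8^{2} = -5 - 64 = -69$)
$D^{2} = \left(-69\right)^{2} = 4761$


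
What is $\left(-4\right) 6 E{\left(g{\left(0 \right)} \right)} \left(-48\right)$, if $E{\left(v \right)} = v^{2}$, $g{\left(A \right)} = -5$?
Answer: $28800$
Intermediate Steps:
$\left(-4\right) 6 E{\left(g{\left(0 \right)} \right)} \left(-48\right) = \left(-4\right) 6 \left(-5\right)^{2} \left(-48\right) = \left(-24\right) 25 \left(-48\right) = \left(-600\right) \left(-48\right) = 28800$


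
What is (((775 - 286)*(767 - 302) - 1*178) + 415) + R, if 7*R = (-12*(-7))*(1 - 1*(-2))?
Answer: 227658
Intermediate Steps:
R = 36 (R = ((-12*(-7))*(1 - 1*(-2)))/7 = (84*(1 + 2))/7 = (84*3)/7 = (1/7)*252 = 36)
(((775 - 286)*(767 - 302) - 1*178) + 415) + R = (((775 - 286)*(767 - 302) - 1*178) + 415) + 36 = ((489*465 - 178) + 415) + 36 = ((227385 - 178) + 415) + 36 = (227207 + 415) + 36 = 227622 + 36 = 227658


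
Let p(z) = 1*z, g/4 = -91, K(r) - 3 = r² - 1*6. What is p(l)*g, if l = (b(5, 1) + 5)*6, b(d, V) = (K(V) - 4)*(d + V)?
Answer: 67704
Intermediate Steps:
K(r) = -3 + r² (K(r) = 3 + (r² - 1*6) = 3 + (r² - 6) = 3 + (-6 + r²) = -3 + r²)
g = -364 (g = 4*(-91) = -364)
b(d, V) = (-7 + V²)*(V + d) (b(d, V) = ((-3 + V²) - 4)*(d + V) = (-7 + V²)*(V + d))
l = -186 (l = ((1³ - 7*1 - 7*5 + 5*1²) + 5)*6 = ((1 - 7 - 35 + 5*1) + 5)*6 = ((1 - 7 - 35 + 5) + 5)*6 = (-36 + 5)*6 = -31*6 = -186)
p(z) = z
p(l)*g = -186*(-364) = 67704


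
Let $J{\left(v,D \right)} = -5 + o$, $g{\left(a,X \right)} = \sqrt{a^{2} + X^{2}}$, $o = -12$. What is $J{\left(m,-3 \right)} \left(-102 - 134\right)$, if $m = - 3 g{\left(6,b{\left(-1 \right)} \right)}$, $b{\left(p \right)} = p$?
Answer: $4012$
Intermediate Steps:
$g{\left(a,X \right)} = \sqrt{X^{2} + a^{2}}$
$m = - 3 \sqrt{37}$ ($m = - 3 \sqrt{\left(-1\right)^{2} + 6^{2}} = - 3 \sqrt{1 + 36} = - 3 \sqrt{37} \approx -18.248$)
$J{\left(v,D \right)} = -17$ ($J{\left(v,D \right)} = -5 - 12 = -17$)
$J{\left(m,-3 \right)} \left(-102 - 134\right) = - 17 \left(-102 - 134\right) = \left(-17\right) \left(-236\right) = 4012$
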